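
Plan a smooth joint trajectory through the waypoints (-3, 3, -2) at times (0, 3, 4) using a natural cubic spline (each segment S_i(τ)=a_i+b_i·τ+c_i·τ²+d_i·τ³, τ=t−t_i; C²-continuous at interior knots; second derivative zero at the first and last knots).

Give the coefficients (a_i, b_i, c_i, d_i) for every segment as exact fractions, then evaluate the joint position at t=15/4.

  seg 0: a=-3 b=37/8 c=0 d=-7/24
  seg 1: a=3 b=-13/4 c=-21/8 d=7/8
S(15/4) = -279/512

Δ: Δ0=2, Δ1=-5
row 1: diag=8, rhs=-42; c'=1/8, d'=-21/4
back: M1=-21/4
M: M0=0, M1=-21/4, M2=0
seg 0: a=-3, c=M0/2=0, d=(M1−M0)/(6·3)=-7/24, b=Δ0−h0·(2M0+M1)/6=37/8
seg 1: a=3, c=M1/2=-21/8, d=(M2−M1)/(6·1)=7/8, b=Δ1−h1·(2M1+M2)/6=-13/4
t_q=15/4 → seg 1, τ=3/4; S=3+-13/4·τ+-21/8·τ²+7/8·τ³=-279/512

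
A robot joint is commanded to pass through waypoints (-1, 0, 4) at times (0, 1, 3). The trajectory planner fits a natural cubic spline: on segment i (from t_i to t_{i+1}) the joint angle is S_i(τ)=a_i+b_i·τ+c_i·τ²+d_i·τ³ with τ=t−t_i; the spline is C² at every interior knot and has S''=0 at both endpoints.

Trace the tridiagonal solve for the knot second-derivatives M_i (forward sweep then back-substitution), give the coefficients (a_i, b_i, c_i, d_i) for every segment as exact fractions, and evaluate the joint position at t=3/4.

  seg 0: a=-1 b=5/6 c=0 d=1/6
  seg 1: a=0 b=4/3 c=1/2 d=-1/12
S(3/4) = -39/128

Δ: Δ0=1, Δ1=2
row 1: diag=6, rhs=6; c'=1/3, d'=1
back: M1=1
M: M0=0, M1=1, M2=0
seg 0: a=-1, c=M0/2=0, d=(M1−M0)/(6·1)=1/6, b=Δ0−h0·(2M0+M1)/6=5/6
seg 1: a=0, c=M1/2=1/2, d=(M2−M1)/(6·2)=-1/12, b=Δ1−h1·(2M1+M2)/6=4/3
t_q=3/4 → seg 0, τ=3/4; S=-1+5/6·τ+0·τ²+1/6·τ³=-39/128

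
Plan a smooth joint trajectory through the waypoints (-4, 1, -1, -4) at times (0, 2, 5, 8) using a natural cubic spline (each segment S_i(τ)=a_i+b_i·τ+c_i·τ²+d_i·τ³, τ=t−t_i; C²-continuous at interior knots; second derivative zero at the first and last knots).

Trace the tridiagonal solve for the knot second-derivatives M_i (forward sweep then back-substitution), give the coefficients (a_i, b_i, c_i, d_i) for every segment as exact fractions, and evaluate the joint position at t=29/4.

  seg 0: a=-4 b=19/6 c=0 d=-1/6
  seg 1: a=1 b=7/6 c=-1 d=7/54
  seg 2: a=-1 b=-4/3 c=1/6 d=-1/54
S(29/4) = -431/128

Δ: Δ0=5/2, Δ1=-2/3, Δ2=-1
row 1: diag=10, rhs=-19; c'=3/10, d'=-19/10
row 2: denom=12−3·3/10=111/10; d'=(-2−3·-19/10)/(111/10)=1/3
back: M2=1/3
back: M1=-19/10−3/10·1/3=-2
M: M0=0, M1=-2, M2=1/3, M3=0
seg 0: a=-4, c=M0/2=0, d=(M1−M0)/(6·2)=-1/6, b=Δ0−h0·(2M0+M1)/6=19/6
seg 1: a=1, c=M1/2=-1, d=(M2−M1)/(6·3)=7/54, b=Δ1−h1·(2M1+M2)/6=7/6
seg 2: a=-1, c=M2/2=1/6, d=(M3−M2)/(6·3)=-1/54, b=Δ2−h2·(2M2+M3)/6=-4/3
t_q=29/4 → seg 2, τ=9/4; S=-1+-4/3·τ+1/6·τ²+-1/54·τ³=-431/128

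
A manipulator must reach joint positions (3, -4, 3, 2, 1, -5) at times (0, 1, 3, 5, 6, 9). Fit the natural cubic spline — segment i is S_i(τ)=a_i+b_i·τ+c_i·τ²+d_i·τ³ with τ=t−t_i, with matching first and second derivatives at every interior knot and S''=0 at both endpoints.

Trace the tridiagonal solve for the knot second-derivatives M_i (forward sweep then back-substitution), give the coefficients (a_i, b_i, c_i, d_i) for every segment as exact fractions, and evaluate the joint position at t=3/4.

  seg 0: a=3 b=-611/67 c=0 d=142/67
  seg 1: a=-4 b=-185/67 c=426/67 d=-865/536
  seg 2: a=3 b=443/134 c=-891/268 d=381/536
  seg 3: a=2 b=-98/67 c=63/67 d=-32/67
  seg 4: a=1 b=-68/67 c=-33/67 d=11/201
S(3/4) = -6315/2144

Δ: Δ0=-7, Δ1=7/2, Δ2=-1/2, Δ3=-1, Δ4=-2
row 1: diag=6, rhs=63; c'=1/3, d'=21/2
row 2: denom=8−2·1/3=22/3; d'=(-24−2·21/2)/(22/3)=-135/22
row 3: denom=6−2·3/11=60/11; d'=(-3−2·-135/22)/(60/11)=17/10
row 4: denom=8−1·11/60=469/60; d'=(-6−1·17/10)/(469/60)=-66/67
back: M4=-66/67
back: M3=17/10−11/60·-66/67=126/67
back: M2=-135/22−3/11·126/67=-891/134
back: M1=21/2−1/3·-891/134=852/67
M: M0=0, M1=852/67, M2=-891/134, M3=126/67, M4=-66/67, M5=0
seg 0: a=3, c=M0/2=0, d=(M1−M0)/(6·1)=142/67, b=Δ0−h0·(2M0+M1)/6=-611/67
seg 1: a=-4, c=M1/2=426/67, d=(M2−M1)/(6·2)=-865/536, b=Δ1−h1·(2M1+M2)/6=-185/67
seg 2: a=3, c=M2/2=-891/268, d=(M3−M2)/(6·2)=381/536, b=Δ2−h2·(2M2+M3)/6=443/134
seg 3: a=2, c=M3/2=63/67, d=(M4−M3)/(6·1)=-32/67, b=Δ3−h3·(2M3+M4)/6=-98/67
seg 4: a=1, c=M4/2=-33/67, d=(M5−M4)/(6·3)=11/201, b=Δ4−h4·(2M4+M5)/6=-68/67
t_q=3/4 → seg 0, τ=3/4; S=3+-611/67·τ+0·τ²+142/67·τ³=-6315/2144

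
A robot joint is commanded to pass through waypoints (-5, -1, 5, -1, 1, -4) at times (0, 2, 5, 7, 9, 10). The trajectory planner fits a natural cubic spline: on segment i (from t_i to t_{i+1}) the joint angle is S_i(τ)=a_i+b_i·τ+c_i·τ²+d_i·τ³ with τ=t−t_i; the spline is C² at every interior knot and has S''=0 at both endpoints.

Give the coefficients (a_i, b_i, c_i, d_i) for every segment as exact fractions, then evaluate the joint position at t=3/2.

Δ: Δ0=2, Δ1=2, Δ2=-3, Δ3=1, Δ4=-5
row 1: diag=10, rhs=0; c'=3/10, d'=0
row 2: denom=10−3·3/10=91/10; d'=(-30−3·0)/(91/10)=-300/91
row 3: denom=8−2·20/91=688/91; d'=(24−2·-300/91)/(688/91)=174/43
row 4: denom=6−2·91/344=941/172; d'=(-36−2·174/43)/(941/172)=-7584/941
back: M4=-7584/941
back: M3=174/43−91/344·-7584/941=5814/941
back: M2=-300/91−20/91·5814/941=-4380/941
back: M1=0−3/10·-4380/941=1314/941
M: M0=0, M1=1314/941, M2=-4380/941, M3=5814/941, M4=-7584/941, M5=0
seg 0: a=-5, c=M0/2=0, d=(M1−M0)/(6·2)=219/1882, b=Δ0−h0·(2M0+M1)/6=1444/941
seg 1: a=-1, c=M1/2=657/941, d=(M2−M1)/(6·3)=-949/2823, b=Δ1−h1·(2M1+M2)/6=2758/941
seg 2: a=5, c=M2/2=-2190/941, d=(M3−M2)/(6·2)=1699/1882, b=Δ2−h2·(2M2+M3)/6=-1841/941
seg 3: a=-1, c=M3/2=2907/941, d=(M4−M3)/(6·2)=-2233/1882, b=Δ3−h3·(2M3+M4)/6=-407/941
seg 4: a=1, c=M4/2=-3792/941, d=(M5−M4)/(6·1)=1264/941, b=Δ4−h4·(2M4+M5)/6=-2177/941
t_q=3/2 → seg 0, τ=3/2; S=-5+1444/941·τ+0·τ²+219/1882·τ³=-34711/15056

  seg 0: a=-5 b=1444/941 c=0 d=219/1882
  seg 1: a=-1 b=2758/941 c=657/941 d=-949/2823
  seg 2: a=5 b=-1841/941 c=-2190/941 d=1699/1882
  seg 3: a=-1 b=-407/941 c=2907/941 d=-2233/1882
  seg 4: a=1 b=-2177/941 c=-3792/941 d=1264/941
S(3/2) = -34711/15056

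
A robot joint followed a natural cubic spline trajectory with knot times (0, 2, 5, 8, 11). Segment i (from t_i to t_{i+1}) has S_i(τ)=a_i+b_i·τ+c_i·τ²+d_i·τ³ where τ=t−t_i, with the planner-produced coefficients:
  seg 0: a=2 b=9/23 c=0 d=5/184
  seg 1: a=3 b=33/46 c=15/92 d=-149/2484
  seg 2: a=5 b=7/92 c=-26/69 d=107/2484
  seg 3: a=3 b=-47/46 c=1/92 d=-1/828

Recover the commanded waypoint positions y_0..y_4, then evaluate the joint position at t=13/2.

y_0 = S_0(0) = a_0 = 2
y_1 = S_1(0) = a_1 = 3
y_2 = S_2(0) = a_2 = 5
y_3 = S_3(0) = a_3 = 3
y_4 = S_3(3) = 0
t_q=13/2 is in segment 2 (τ=3/2); S_2(τ)=3247/736

y_0=2 y_1=3 y_2=5 y_3=3 y_4=0
S(13/2) = 3247/736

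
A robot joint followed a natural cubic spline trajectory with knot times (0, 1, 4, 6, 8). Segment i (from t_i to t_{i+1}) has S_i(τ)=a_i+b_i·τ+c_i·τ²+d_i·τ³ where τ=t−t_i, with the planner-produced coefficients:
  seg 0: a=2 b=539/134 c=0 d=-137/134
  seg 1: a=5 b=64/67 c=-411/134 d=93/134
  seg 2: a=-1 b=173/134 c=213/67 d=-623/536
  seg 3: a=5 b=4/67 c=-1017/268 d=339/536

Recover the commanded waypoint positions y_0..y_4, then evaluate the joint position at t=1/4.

y_0 = S_0(0) = a_0 = 2
y_1 = S_1(0) = a_1 = 5
y_2 = S_2(0) = a_2 = -1
y_3 = S_3(0) = a_3 = 5
y_4 = S_3(2) = -5
t_q=1/4 is in segment 0 (τ=1/4); S_0(τ)=25639/8576

y_0=2 y_1=5 y_2=-1 y_3=5 y_4=-5
S(1/4) = 25639/8576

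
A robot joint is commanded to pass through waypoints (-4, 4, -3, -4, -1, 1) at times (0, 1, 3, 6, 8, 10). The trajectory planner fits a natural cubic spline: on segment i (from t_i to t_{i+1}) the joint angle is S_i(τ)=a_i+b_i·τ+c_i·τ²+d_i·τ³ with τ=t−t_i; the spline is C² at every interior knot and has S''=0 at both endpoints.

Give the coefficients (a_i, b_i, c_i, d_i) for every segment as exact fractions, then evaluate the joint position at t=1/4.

Δ: Δ0=8, Δ1=-7/2, Δ2=-1/3, Δ3=3/2, Δ4=1
row 1: diag=6, rhs=-69; c'=1/3, d'=-23/2
row 2: denom=10−2·1/3=28/3; d'=(19−2·-23/2)/(28/3)=9/2
row 3: denom=10−3·9/28=253/28; d'=(11−3·9/2)/(253/28)=-70/253
row 4: denom=8−2·56/253=1912/253; d'=(-3−2·-70/253)/(1912/253)=-619/1912
back: M4=-619/1912
back: M3=-70/253−56/253·-619/1912=-49/239
back: M2=9/2−9/28·-49/239=4365/956
back: M1=-23/2−1/3·4365/956=-12449/956
M: M0=0, M1=-12449/956, M2=4365/956, M3=-49/239, M4=-619/1912, M5=0
seg 0: a=-4, c=M0/2=0, d=(M1−M0)/(6·1)=-12449/5736, b=Δ0−h0·(2M0+M1)/6=58337/5736
seg 1: a=4, c=M1/2=-12449/1912, d=(M2−M1)/(6·2)=8407/5736, b=Δ1−h1·(2M1+M2)/6=10495/2868
seg 2: a=-3, c=M2/2=4365/1912, d=(M3−M2)/(6·3)=-4561/17208, b=Δ2−h2·(2M2+M3)/6=-13757/2868
seg 3: a=-4, c=M3/2=-49/478, d=(M4−M3)/(6·2)=-227/22944, b=Δ3−h3·(2M3+M4)/6=10007/5736
seg 4: a=-1, c=M4/2=-619/3824, d=(M5−M4)/(6·2)=619/22944, b=Δ4−h4·(2M4+M5)/6=3487/2868
t_q=1/4 → seg 0, τ=1/4; S=-4+58337/5736·τ+0·τ²+-12449/5736·τ³=-182491/122368

  seg 0: a=-4 b=58337/5736 c=0 d=-12449/5736
  seg 1: a=4 b=10495/2868 c=-12449/1912 d=8407/5736
  seg 2: a=-3 b=-13757/2868 c=4365/1912 d=-4561/17208
  seg 3: a=-4 b=10007/5736 c=-49/478 d=-227/22944
  seg 4: a=-1 b=3487/2868 c=-619/3824 d=619/22944
S(1/4) = -182491/122368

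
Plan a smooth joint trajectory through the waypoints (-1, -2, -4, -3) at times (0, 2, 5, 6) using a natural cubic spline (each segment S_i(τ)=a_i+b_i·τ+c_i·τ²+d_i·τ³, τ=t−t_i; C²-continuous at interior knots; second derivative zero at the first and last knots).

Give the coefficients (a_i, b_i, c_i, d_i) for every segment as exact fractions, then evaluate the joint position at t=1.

Δ: Δ0=-1/2, Δ1=-2/3, Δ2=1
row 1: diag=10, rhs=-1; c'=3/10, d'=-1/10
row 2: denom=8−3·3/10=71/10; d'=(10−3·-1/10)/(71/10)=103/71
back: M2=103/71
back: M1=-1/10−3/10·103/71=-38/71
M: M0=0, M1=-38/71, M2=103/71, M3=0
seg 0: a=-1, c=M0/2=0, d=(M1−M0)/(6·2)=-19/426, b=Δ0−h0·(2M0+M1)/6=-137/426
seg 1: a=-2, c=M1/2=-19/71, d=(M2−M1)/(6·3)=47/426, b=Δ1−h1·(2M1+M2)/6=-365/426
seg 2: a=-4, c=M2/2=103/142, d=(M3−M2)/(6·1)=-103/426, b=Δ2−h2·(2M2+M3)/6=110/213
t_q=1 → seg 0, τ=1; S=-1+-137/426·τ+0·τ²+-19/426·τ³=-97/71

  seg 0: a=-1 b=-137/426 c=0 d=-19/426
  seg 1: a=-2 b=-365/426 c=-19/71 d=47/426
  seg 2: a=-4 b=110/213 c=103/142 d=-103/426
S(1) = -97/71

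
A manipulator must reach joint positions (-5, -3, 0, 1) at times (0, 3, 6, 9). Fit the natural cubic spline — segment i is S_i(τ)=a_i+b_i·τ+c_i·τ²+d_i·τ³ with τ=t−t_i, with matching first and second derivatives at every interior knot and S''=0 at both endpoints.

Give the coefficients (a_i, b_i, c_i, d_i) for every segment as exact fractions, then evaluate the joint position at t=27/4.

  seg 0: a=-5 b=8/15 c=0 d=2/135
  seg 1: a=-3 b=14/15 c=2/15 d=-1/27
  seg 2: a=0 b=11/15 c=-1/5 d=1/45
S(27/4) = 143/320

Δ: Δ0=2/3, Δ1=1, Δ2=1/3
row 1: diag=12, rhs=2; c'=1/4, d'=1/6
row 2: denom=12−3·1/4=45/4; d'=(-4−3·1/6)/(45/4)=-2/5
back: M2=-2/5
back: M1=1/6−1/4·-2/5=4/15
M: M0=0, M1=4/15, M2=-2/5, M3=0
seg 0: a=-5, c=M0/2=0, d=(M1−M0)/(6·3)=2/135, b=Δ0−h0·(2M0+M1)/6=8/15
seg 1: a=-3, c=M1/2=2/15, d=(M2−M1)/(6·3)=-1/27, b=Δ1−h1·(2M1+M2)/6=14/15
seg 2: a=0, c=M2/2=-1/5, d=(M3−M2)/(6·3)=1/45, b=Δ2−h2·(2M2+M3)/6=11/15
t_q=27/4 → seg 2, τ=3/4; S=0+11/15·τ+-1/5·τ²+1/45·τ³=143/320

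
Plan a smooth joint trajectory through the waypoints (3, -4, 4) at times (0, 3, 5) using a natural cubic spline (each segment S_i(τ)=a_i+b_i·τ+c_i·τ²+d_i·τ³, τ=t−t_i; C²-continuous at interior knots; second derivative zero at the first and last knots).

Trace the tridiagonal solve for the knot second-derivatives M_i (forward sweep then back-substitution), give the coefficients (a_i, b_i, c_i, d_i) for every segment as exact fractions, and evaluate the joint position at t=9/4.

  seg 0: a=3 b=-127/30 c=0 d=19/90
  seg 1: a=-4 b=22/15 c=19/10 d=-19/60
S(9/4) = -2637/640

Δ: Δ0=-7/3, Δ1=4
row 1: diag=10, rhs=38; c'=1/5, d'=19/5
back: M1=19/5
M: M0=0, M1=19/5, M2=0
seg 0: a=3, c=M0/2=0, d=(M1−M0)/(6·3)=19/90, b=Δ0−h0·(2M0+M1)/6=-127/30
seg 1: a=-4, c=M1/2=19/10, d=(M2−M1)/(6·2)=-19/60, b=Δ1−h1·(2M1+M2)/6=22/15
t_q=9/4 → seg 0, τ=9/4; S=3+-127/30·τ+0·τ²+19/90·τ³=-2637/640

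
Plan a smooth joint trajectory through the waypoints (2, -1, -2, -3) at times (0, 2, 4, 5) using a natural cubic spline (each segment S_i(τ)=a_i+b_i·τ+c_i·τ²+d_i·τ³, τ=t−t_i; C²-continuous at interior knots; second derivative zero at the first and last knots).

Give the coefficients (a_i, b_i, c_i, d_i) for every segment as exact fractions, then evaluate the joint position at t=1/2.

  seg 0: a=2 b=-20/11 c=0 d=7/88
  seg 1: a=-1 b=-19/22 c=21/44 d=-13/88
  seg 2: a=-2 b=-8/11 c=-9/22 d=3/22
S(1/2) = 775/704

Δ: Δ0=-3/2, Δ1=-1/2, Δ2=-1
row 1: diag=8, rhs=6; c'=1/4, d'=3/4
row 2: denom=6−2·1/4=11/2; d'=(-3−2·3/4)/(11/2)=-9/11
back: M2=-9/11
back: M1=3/4−1/4·-9/11=21/22
M: M0=0, M1=21/22, M2=-9/11, M3=0
seg 0: a=2, c=M0/2=0, d=(M1−M0)/(6·2)=7/88, b=Δ0−h0·(2M0+M1)/6=-20/11
seg 1: a=-1, c=M1/2=21/44, d=(M2−M1)/(6·2)=-13/88, b=Δ1−h1·(2M1+M2)/6=-19/22
seg 2: a=-2, c=M2/2=-9/22, d=(M3−M2)/(6·1)=3/22, b=Δ2−h2·(2M2+M3)/6=-8/11
t_q=1/2 → seg 0, τ=1/2; S=2+-20/11·τ+0·τ²+7/88·τ³=775/704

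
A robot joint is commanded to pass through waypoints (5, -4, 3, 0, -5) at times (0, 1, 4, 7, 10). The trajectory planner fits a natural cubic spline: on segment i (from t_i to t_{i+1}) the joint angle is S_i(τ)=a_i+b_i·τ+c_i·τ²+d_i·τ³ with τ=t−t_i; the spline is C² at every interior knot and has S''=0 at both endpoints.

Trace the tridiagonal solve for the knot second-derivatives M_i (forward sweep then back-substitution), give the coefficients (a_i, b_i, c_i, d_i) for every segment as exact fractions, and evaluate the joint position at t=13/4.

  seg 0: a=5 b=-866/81 c=0 d=137/81
  seg 1: a=-4 b=-455/81 c=137/27 d=-589/729
  seg 2: a=3 b=244/81 c=-178/81 d=209/729
  seg 3: a=0 b=-197/81 c=31/81 d=-31/729
S(13/4) = -89/576

Δ: Δ0=-9, Δ1=7/3, Δ2=-1, Δ3=-5/3
row 1: diag=8, rhs=68; c'=3/8, d'=17/2
row 2: denom=12−3·3/8=87/8; d'=(-20−3·17/2)/(87/8)=-364/87
row 3: denom=12−3·8/29=324/29; d'=(-4−3·-364/87)/(324/29)=62/81
back: M3=62/81
back: M2=-364/87−8/29·62/81=-356/81
back: M1=17/2−3/8·-356/81=274/27
M: M0=0, M1=274/27, M2=-356/81, M3=62/81, M4=0
seg 0: a=5, c=M0/2=0, d=(M1−M0)/(6·1)=137/81, b=Δ0−h0·(2M0+M1)/6=-866/81
seg 1: a=-4, c=M1/2=137/27, d=(M2−M1)/(6·3)=-589/729, b=Δ1−h1·(2M1+M2)/6=-455/81
seg 2: a=3, c=M2/2=-178/81, d=(M3−M2)/(6·3)=209/729, b=Δ2−h2·(2M2+M3)/6=244/81
seg 3: a=0, c=M3/2=31/81, d=(M4−M3)/(6·3)=-31/729, b=Δ3−h3·(2M3+M4)/6=-197/81
t_q=13/4 → seg 1, τ=9/4; S=-4+-455/81·τ+137/27·τ²+-589/729·τ³=-89/576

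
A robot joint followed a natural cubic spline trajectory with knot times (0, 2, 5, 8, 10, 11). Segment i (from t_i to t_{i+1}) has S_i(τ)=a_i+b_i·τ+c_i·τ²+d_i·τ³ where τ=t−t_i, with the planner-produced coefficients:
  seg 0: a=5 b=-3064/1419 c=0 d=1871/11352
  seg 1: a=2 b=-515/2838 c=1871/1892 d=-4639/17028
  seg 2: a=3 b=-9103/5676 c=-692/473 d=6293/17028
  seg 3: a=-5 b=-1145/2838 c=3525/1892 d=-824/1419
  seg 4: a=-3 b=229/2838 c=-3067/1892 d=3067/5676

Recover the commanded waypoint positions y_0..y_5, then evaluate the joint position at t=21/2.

y_0 = S_0(0) = a_0 = 5
y_1 = S_1(0) = a_1 = 2
y_2 = S_2(0) = a_2 = 3
y_3 = S_3(0) = a_3 = -5
y_4 = S_4(0) = a_4 = -3
y_5 = S_4(1) = -4
t_q=21/2 is in segment 4 (τ=1/2); S_4(τ)=-49909/15136

y_0=5 y_1=2 y_2=3 y_3=-5 y_4=-3 y_5=-4
S(21/2) = -49909/15136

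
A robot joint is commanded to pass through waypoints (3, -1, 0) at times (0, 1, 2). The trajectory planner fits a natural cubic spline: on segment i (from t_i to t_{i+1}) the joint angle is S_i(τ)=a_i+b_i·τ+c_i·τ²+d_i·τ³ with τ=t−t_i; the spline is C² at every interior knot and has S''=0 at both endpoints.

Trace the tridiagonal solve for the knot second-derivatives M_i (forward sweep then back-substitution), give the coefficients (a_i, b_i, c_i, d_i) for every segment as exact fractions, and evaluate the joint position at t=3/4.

  seg 0: a=3 b=-21/4 c=0 d=5/4
  seg 1: a=-1 b=-3/2 c=15/4 d=-5/4
S(3/4) = -105/256

Δ: Δ0=-4, Δ1=1
row 1: diag=4, rhs=30; c'=1/4, d'=15/2
back: M1=15/2
M: M0=0, M1=15/2, M2=0
seg 0: a=3, c=M0/2=0, d=(M1−M0)/(6·1)=5/4, b=Δ0−h0·(2M0+M1)/6=-21/4
seg 1: a=-1, c=M1/2=15/4, d=(M2−M1)/(6·1)=-5/4, b=Δ1−h1·(2M1+M2)/6=-3/2
t_q=3/4 → seg 0, τ=3/4; S=3+-21/4·τ+0·τ²+5/4·τ³=-105/256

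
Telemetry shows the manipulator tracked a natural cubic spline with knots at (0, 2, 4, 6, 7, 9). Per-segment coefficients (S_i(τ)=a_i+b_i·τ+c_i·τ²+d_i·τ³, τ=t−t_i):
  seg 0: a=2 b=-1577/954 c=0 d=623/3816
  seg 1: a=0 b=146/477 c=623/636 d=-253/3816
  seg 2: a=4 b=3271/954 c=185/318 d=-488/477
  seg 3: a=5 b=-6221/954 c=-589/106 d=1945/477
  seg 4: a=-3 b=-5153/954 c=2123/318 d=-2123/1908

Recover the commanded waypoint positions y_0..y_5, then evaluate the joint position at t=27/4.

y_0=2 y_1=0 y_2=4 y_3=5 y_4=-3 y_5=4
S(27/4) = -13189/10176

y_0 = S_0(0) = a_0 = 2
y_1 = S_1(0) = a_1 = 0
y_2 = S_2(0) = a_2 = 4
y_3 = S_3(0) = a_3 = 5
y_4 = S_4(0) = a_4 = -3
y_5 = S_4(2) = 4
t_q=27/4 is in segment 3 (τ=3/4); S_3(τ)=-13189/10176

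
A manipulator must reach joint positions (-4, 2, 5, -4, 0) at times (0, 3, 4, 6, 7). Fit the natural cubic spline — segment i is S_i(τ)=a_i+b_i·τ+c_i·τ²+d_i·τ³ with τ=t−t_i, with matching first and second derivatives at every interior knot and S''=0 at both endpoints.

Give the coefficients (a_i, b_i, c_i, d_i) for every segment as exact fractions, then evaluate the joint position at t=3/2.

Δ: Δ0=2, Δ1=3, Δ2=-9/2, Δ3=4
row 1: diag=8, rhs=6; c'=1/8, d'=3/4
row 2: denom=6−1·1/8=47/8; d'=(-45−1·3/4)/(47/8)=-366/47
row 3: denom=6−2·16/47=250/47; d'=(51−2·-366/47)/(250/47)=3129/250
back: M3=3129/250
back: M2=-366/47−16/47·3129/250=-1506/125
back: M1=3/4−1/8·-1506/125=282/125
M: M0=0, M1=282/125, M2=-1506/125, M3=3129/250, M4=0
seg 0: a=-4, c=M0/2=0, d=(M1−M0)/(6·3)=47/375, b=Δ0−h0·(2M0+M1)/6=109/125
seg 1: a=2, c=M1/2=141/125, d=(M2−M1)/(6·1)=-298/125, b=Δ1−h1·(2M1+M2)/6=532/125
seg 2: a=5, c=M2/2=-753/125, d=(M3−M2)/(6·2)=2047/1000, b=Δ2−h2·(2M2+M3)/6=-16/25
seg 3: a=-4, c=M3/2=3129/500, d=(M4−M3)/(6·1)=-1043/500, b=Δ3−h3·(2M3+M4)/6=-43/250
t_q=3/2 → seg 0, τ=3/2; S=-4+109/125·τ+0·τ²+47/375·τ³=-2269/1000

  seg 0: a=-4 b=109/125 c=0 d=47/375
  seg 1: a=2 b=532/125 c=141/125 d=-298/125
  seg 2: a=5 b=-16/25 c=-753/125 d=2047/1000
  seg 3: a=-4 b=-43/250 c=3129/500 d=-1043/500
S(3/2) = -2269/1000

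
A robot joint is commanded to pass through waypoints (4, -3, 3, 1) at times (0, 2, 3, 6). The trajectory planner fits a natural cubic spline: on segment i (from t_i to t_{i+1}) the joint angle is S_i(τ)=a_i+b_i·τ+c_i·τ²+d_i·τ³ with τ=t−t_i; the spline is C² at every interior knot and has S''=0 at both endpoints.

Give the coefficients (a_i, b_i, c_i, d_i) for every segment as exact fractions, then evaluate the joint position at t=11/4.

Δ: Δ0=-7/2, Δ1=6, Δ2=-2/3
row 1: diag=6, rhs=57; c'=1/6, d'=19/2
row 2: denom=8−1·1/6=47/6; d'=(-40−1·19/2)/(47/6)=-297/47
back: M2=-297/47
back: M1=19/2−1/6·-297/47=496/47
M: M0=0, M1=496/47, M2=-297/47, M3=0
seg 0: a=4, c=M0/2=0, d=(M1−M0)/(6·2)=124/141, b=Δ0−h0·(2M0+M1)/6=-1979/282
seg 1: a=-3, c=M1/2=248/47, d=(M2−M1)/(6·1)=-793/282, b=Δ1−h1·(2M1+M2)/6=997/282
seg 2: a=3, c=M2/2=-297/94, d=(M3−M2)/(6·3)=33/94, b=Δ2−h2·(2M2+M3)/6=797/141
t_q=11/4 → seg 1, τ=3/4; S=-3+997/282·τ+248/47·τ²+-793/282·τ³=8623/6016

  seg 0: a=4 b=-1979/282 c=0 d=124/141
  seg 1: a=-3 b=997/282 c=248/47 d=-793/282
  seg 2: a=3 b=797/141 c=-297/94 d=33/94
S(11/4) = 8623/6016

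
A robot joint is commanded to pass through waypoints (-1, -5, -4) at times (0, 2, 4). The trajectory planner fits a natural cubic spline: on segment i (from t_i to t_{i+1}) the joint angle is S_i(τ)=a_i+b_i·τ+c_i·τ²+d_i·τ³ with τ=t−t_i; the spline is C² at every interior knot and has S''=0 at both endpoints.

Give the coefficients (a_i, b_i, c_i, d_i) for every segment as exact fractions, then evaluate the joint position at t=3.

Δ: Δ0=-2, Δ1=1/2
row 1: diag=8, rhs=15; c'=1/4, d'=15/8
back: M1=15/8
M: M0=0, M1=15/8, M2=0
seg 0: a=-1, c=M0/2=0, d=(M1−M0)/(6·2)=5/32, b=Δ0−h0·(2M0+M1)/6=-21/8
seg 1: a=-5, c=M1/2=15/16, d=(M2−M1)/(6·2)=-5/32, b=Δ1−h1·(2M1+M2)/6=-3/4
t_q=3 → seg 1, τ=1; S=-5+-3/4·τ+15/16·τ²+-5/32·τ³=-159/32

  seg 0: a=-1 b=-21/8 c=0 d=5/32
  seg 1: a=-5 b=-3/4 c=15/16 d=-5/32
S(3) = -159/32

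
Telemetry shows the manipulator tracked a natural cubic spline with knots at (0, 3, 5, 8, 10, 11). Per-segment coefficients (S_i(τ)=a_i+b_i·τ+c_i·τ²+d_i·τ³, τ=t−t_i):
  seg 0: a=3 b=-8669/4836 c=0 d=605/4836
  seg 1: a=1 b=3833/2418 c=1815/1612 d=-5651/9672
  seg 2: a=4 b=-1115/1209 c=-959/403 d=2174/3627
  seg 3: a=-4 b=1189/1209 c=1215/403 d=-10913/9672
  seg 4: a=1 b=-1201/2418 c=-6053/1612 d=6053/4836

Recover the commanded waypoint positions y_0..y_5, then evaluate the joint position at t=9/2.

y_0 = S_0(0) = a_0 = 3
y_1 = S_1(0) = a_1 = 1
y_2 = S_2(0) = a_2 = 4
y_3 = S_3(0) = a_3 = -4
y_4 = S_4(0) = a_4 = 1
y_5 = S_4(1) = -2
t_q=9/2 is in segment 1 (τ=3/2); S_1(τ)=101601/25792

y_0=3 y_1=1 y_2=4 y_3=-4 y_4=1 y_5=-2
S(9/2) = 101601/25792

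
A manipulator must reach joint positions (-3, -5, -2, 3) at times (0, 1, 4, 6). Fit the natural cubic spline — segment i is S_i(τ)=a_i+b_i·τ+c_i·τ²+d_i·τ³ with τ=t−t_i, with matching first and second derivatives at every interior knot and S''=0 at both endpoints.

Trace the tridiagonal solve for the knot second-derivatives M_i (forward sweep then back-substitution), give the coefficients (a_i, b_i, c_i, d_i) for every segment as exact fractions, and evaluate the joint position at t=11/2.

  seg 0: a=-3 b=-335/142 c=0 d=51/142
  seg 1: a=-5 b=-91/71 c=153/142 d=-15/142
  seg 2: a=-2 b=331/142 c=9/71 d=-3/142
S(11/2) = 1943/1136

Δ: Δ0=-2, Δ1=1, Δ2=5/2
row 1: diag=8, rhs=18; c'=3/8, d'=9/4
row 2: denom=10−3·3/8=71/8; d'=(9−3·9/4)/(71/8)=18/71
back: M2=18/71
back: M1=9/4−3/8·18/71=153/71
M: M0=0, M1=153/71, M2=18/71, M3=0
seg 0: a=-3, c=M0/2=0, d=(M1−M0)/(6·1)=51/142, b=Δ0−h0·(2M0+M1)/6=-335/142
seg 1: a=-5, c=M1/2=153/142, d=(M2−M1)/(6·3)=-15/142, b=Δ1−h1·(2M1+M2)/6=-91/71
seg 2: a=-2, c=M2/2=9/71, d=(M3−M2)/(6·2)=-3/142, b=Δ2−h2·(2M2+M3)/6=331/142
t_q=11/2 → seg 2, τ=3/2; S=-2+331/142·τ+9/71·τ²+-3/142·τ³=1943/1136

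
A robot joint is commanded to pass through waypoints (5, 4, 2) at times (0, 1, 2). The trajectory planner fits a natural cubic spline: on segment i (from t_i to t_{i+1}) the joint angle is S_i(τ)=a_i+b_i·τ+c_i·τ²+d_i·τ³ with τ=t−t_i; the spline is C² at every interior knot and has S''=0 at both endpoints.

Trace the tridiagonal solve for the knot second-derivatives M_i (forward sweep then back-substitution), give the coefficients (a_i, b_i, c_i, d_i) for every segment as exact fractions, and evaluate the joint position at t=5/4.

Δ: Δ0=-1, Δ1=-2
row 1: diag=4, rhs=-6; c'=1/4, d'=-3/2
back: M1=-3/2
M: M0=0, M1=-3/2, M2=0
seg 0: a=5, c=M0/2=0, d=(M1−M0)/(6·1)=-1/4, b=Δ0−h0·(2M0+M1)/6=-3/4
seg 1: a=4, c=M1/2=-3/4, d=(M2−M1)/(6·1)=1/4, b=Δ1−h1·(2M1+M2)/6=-3/2
t_q=5/4 → seg 1, τ=1/4; S=4+-3/2·τ+-3/4·τ²+1/4·τ³=917/256

  seg 0: a=5 b=-3/4 c=0 d=-1/4
  seg 1: a=4 b=-3/2 c=-3/4 d=1/4
S(5/4) = 917/256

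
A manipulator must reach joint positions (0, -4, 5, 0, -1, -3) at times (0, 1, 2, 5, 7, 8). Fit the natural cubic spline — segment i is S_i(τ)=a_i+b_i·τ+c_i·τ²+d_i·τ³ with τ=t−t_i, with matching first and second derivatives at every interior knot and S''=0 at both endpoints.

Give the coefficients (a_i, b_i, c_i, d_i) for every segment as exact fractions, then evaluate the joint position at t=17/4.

Δ: Δ0=-4, Δ1=9, Δ2=-5/3, Δ3=-1/2, Δ4=-2
row 1: diag=4, rhs=78; c'=1/4, d'=39/2
row 2: denom=8−1·1/4=31/4; d'=(-64−1·39/2)/(31/4)=-334/31
row 3: denom=10−3·12/31=274/31; d'=(7−3·-334/31)/(274/31)=1219/274
row 4: denom=6−2·31/137=760/137; d'=(-9−2·1219/274)/(760/137)=-613/190
back: M4=-613/190
back: M3=1219/274−31/137·-613/190=492/95
back: M2=-334/31−12/31·492/95=-1214/95
back: M1=39/2−1/4·-1214/95=2156/95
M: M0=0, M1=2156/95, M2=-1214/95, M3=492/95, M4=-613/190, M5=0
seg 0: a=0, c=M0/2=0, d=(M1−M0)/(6·1)=1078/285, b=Δ0−h0·(2M0+M1)/6=-2218/285
seg 1: a=-4, c=M1/2=1078/95, d=(M2−M1)/(6·1)=-337/57, b=Δ1−h1·(2M1+M2)/6=1016/285
seg 2: a=5, c=M2/2=-607/95, d=(M3−M2)/(6·3)=853/855, b=Δ2−h2·(2M2+M3)/6=2429/285
seg 3: a=0, c=M3/2=246/95, d=(M4−M3)/(6·2)=-1597/2280, b=Δ3−h3·(2M3+M4)/6=-164/57
seg 4: a=-1, c=M4/2=-613/380, d=(M5−M4)/(6·1)=613/1140, b=Δ4−h4·(2M4+M5)/6=-527/570
t_q=17/4 → seg 2, τ=9/4; S=5+2429/285·τ+-607/95·τ²+853/855·τ³=19417/6080

  seg 0: a=0 b=-2218/285 c=0 d=1078/285
  seg 1: a=-4 b=1016/285 c=1078/95 d=-337/57
  seg 2: a=5 b=2429/285 c=-607/95 d=853/855
  seg 3: a=0 b=-164/57 c=246/95 d=-1597/2280
  seg 4: a=-1 b=-527/570 c=-613/380 d=613/1140
S(17/4) = 19417/6080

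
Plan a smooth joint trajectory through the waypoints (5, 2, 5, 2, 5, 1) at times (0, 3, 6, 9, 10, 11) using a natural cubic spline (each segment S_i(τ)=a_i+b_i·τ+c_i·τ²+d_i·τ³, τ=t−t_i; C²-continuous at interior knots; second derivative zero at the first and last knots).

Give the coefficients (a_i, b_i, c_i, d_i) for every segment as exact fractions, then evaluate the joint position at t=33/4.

Δ: Δ0=-1, Δ1=1, Δ2=-1, Δ3=3, Δ4=-4
row 1: diag=12, rhs=12; c'=1/4, d'=1
row 2: denom=12−3·1/4=45/4; d'=(-12−3·1)/(45/4)=-4/3
row 3: denom=8−3·4/15=36/5; d'=(24−3·-4/3)/(36/5)=35/9
row 4: denom=4−1·5/36=139/36; d'=(-42−1·35/9)/(139/36)=-1652/139
back: M4=-1652/139
back: M3=35/9−5/36·-1652/139=770/139
back: M2=-4/3−4/15·770/139=-1172/417
back: M1=1−1/4·-1172/417=710/417
M: M0=0, M1=710/417, M2=-1172/417, M3=770/139, M4=-1652/139, M5=0
seg 0: a=5, c=M0/2=0, d=(M1−M0)/(6·3)=355/3753, b=Δ0−h0·(2M0+M1)/6=-772/417
seg 1: a=2, c=M1/2=355/417, d=(M2−M1)/(6·3)=-941/3753, b=Δ1−h1·(2M1+M2)/6=293/417
seg 2: a=5, c=M2/2=-586/417, d=(M3−M2)/(6·3)=1741/3753, b=Δ2−h2·(2M2+M3)/6=-400/417
seg 3: a=2, c=M3/2=385/139, d=(M4−M3)/(6·1)=-1211/417, b=Δ3−h3·(2M3+M4)/6=1307/417
seg 4: a=5, c=M4/2=-826/139, d=(M5−M4)/(6·1)=826/417, b=Δ4−h4·(2M4+M5)/6=-16/417
t_q=33/4 → seg 2, τ=9/4; S=5+-400/417·τ+-586/417·τ²+1741/3753·τ³=8999/8896

  seg 0: a=5 b=-772/417 c=0 d=355/3753
  seg 1: a=2 b=293/417 c=355/417 d=-941/3753
  seg 2: a=5 b=-400/417 c=-586/417 d=1741/3753
  seg 3: a=2 b=1307/417 c=385/139 d=-1211/417
  seg 4: a=5 b=-16/417 c=-826/139 d=826/417
S(33/4) = 8999/8896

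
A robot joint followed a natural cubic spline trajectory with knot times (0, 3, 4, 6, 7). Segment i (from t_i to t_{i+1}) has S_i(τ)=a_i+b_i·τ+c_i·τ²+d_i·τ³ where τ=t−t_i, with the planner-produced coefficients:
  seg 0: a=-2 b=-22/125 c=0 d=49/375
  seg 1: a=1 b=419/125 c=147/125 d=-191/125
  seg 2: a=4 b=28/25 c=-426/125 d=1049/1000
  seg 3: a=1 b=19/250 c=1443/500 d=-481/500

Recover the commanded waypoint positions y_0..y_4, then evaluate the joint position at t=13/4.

y_0 = S_0(0) = a_0 = -2
y_1 = S_1(0) = a_1 = 1
y_2 = S_2(0) = a_2 = 4
y_3 = S_3(0) = a_3 = 1
y_4 = S_3(1) = 3
t_q=13/4 is in segment 1 (τ=1/4); S_1(τ)=15101/8000

y_0=-2 y_1=1 y_2=4 y_3=1 y_4=3
S(13/4) = 15101/8000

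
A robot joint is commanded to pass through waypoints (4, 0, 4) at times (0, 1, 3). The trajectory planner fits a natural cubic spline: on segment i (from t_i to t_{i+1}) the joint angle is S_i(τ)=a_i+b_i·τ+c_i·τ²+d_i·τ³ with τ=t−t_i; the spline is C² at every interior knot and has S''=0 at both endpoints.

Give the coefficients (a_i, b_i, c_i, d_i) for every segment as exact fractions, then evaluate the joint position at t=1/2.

  seg 0: a=4 b=-5 c=0 d=1
  seg 1: a=0 b=-2 c=3 d=-1/2
S(1/2) = 13/8

Δ: Δ0=-4, Δ1=2
row 1: diag=6, rhs=36; c'=1/3, d'=6
back: M1=6
M: M0=0, M1=6, M2=0
seg 0: a=4, c=M0/2=0, d=(M1−M0)/(6·1)=1, b=Δ0−h0·(2M0+M1)/6=-5
seg 1: a=0, c=M1/2=3, d=(M2−M1)/(6·2)=-1/2, b=Δ1−h1·(2M1+M2)/6=-2
t_q=1/2 → seg 0, τ=1/2; S=4+-5·τ+0·τ²+1·τ³=13/8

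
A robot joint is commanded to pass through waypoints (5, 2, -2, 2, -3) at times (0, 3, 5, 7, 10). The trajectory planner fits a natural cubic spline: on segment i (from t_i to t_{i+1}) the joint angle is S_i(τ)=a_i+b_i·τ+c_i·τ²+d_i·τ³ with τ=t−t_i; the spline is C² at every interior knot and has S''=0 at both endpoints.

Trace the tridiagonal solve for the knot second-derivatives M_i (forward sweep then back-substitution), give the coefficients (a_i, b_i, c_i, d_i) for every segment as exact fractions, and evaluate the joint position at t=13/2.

Δ: Δ0=-1, Δ1=-2, Δ2=2, Δ3=-5/3
row 1: diag=10, rhs=-6; c'=1/5, d'=-3/5
row 2: denom=8−2·1/5=38/5; d'=(24−2·-3/5)/(38/5)=63/19
row 3: denom=10−2·5/19=180/19; d'=(-22−2·63/19)/(180/19)=-136/45
back: M3=-136/45
back: M2=63/19−5/19·-136/45=37/9
back: M1=-3/5−1/5·37/9=-64/45
M: M0=0, M1=-64/45, M2=37/9, M3=-136/45, M4=0
seg 0: a=5, c=M0/2=0, d=(M1−M0)/(6·3)=-32/405, b=Δ0−h0·(2M0+M1)/6=-13/45
seg 1: a=2, c=M1/2=-32/45, d=(M2−M1)/(6·2)=83/180, b=Δ1−h1·(2M1+M2)/6=-109/45
seg 2: a=-2, c=M2/2=37/18, d=(M3−M2)/(6·2)=-107/180, b=Δ2−h2·(2M2+M3)/6=4/15
seg 3: a=2, c=M3/2=-68/45, d=(M4−M3)/(6·3)=68/405, b=Δ3−h3·(2M3+M4)/6=61/45
t_q=13/2 → seg 2, τ=3/2; S=-2+4/15·τ+37/18·τ²+-107/180·τ³=163/160

  seg 0: a=5 b=-13/45 c=0 d=-32/405
  seg 1: a=2 b=-109/45 c=-32/45 d=83/180
  seg 2: a=-2 b=4/15 c=37/18 d=-107/180
  seg 3: a=2 b=61/45 c=-68/45 d=68/405
S(13/2) = 163/160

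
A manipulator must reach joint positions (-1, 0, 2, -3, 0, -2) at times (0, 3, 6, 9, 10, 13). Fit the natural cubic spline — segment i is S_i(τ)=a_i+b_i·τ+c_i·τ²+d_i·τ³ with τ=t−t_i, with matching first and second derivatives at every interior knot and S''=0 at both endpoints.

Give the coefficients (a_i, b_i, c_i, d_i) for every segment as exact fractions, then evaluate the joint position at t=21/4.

  seg 0: a=-1 b=-21/283 c=0 d=346/7641
  seg 1: a=0 b=325/283 c=346/849 d=-1447/7641
  seg 2: a=2 b=-430/283 c=-367/283 d=3178/7641
  seg 3: a=-3 b=546/283 c=2077/849 d=-1168/849
  seg 4: a=0 b=2288/849 c=-1427/849 d=1427/7641
S(21/4) = 45099/18112

Δ: Δ0=1/3, Δ1=2/3, Δ2=-5/3, Δ3=3, Δ4=-2/3
row 1: diag=12, rhs=2; c'=1/4, d'=1/6
row 2: denom=12−3·1/4=45/4; d'=(-14−3·1/6)/(45/4)=-58/45
row 3: denom=8−3·4/15=36/5; d'=(28−3·-58/45)/(36/5)=239/54
row 4: denom=8−1·5/36=283/36; d'=(-22−1·239/54)/(283/36)=-2854/849
back: M4=-2854/849
back: M3=239/54−5/36·-2854/849=4154/849
back: M2=-58/45−4/15·4154/849=-734/283
back: M1=1/6−1/4·-734/283=692/849
M: M0=0, M1=692/849, M2=-734/283, M3=4154/849, M4=-2854/849, M5=0
seg 0: a=-1, c=M0/2=0, d=(M1−M0)/(6·3)=346/7641, b=Δ0−h0·(2M0+M1)/6=-21/283
seg 1: a=0, c=M1/2=346/849, d=(M2−M1)/(6·3)=-1447/7641, b=Δ1−h1·(2M1+M2)/6=325/283
seg 2: a=2, c=M2/2=-367/283, d=(M3−M2)/(6·3)=3178/7641, b=Δ2−h2·(2M2+M3)/6=-430/283
seg 3: a=-3, c=M3/2=2077/849, d=(M4−M3)/(6·1)=-1168/849, b=Δ3−h3·(2M3+M4)/6=546/283
seg 4: a=0, c=M4/2=-1427/849, d=(M5−M4)/(6·3)=1427/7641, b=Δ4−h4·(2M4+M5)/6=2288/849
t_q=21/4 → seg 1, τ=9/4; S=0+325/283·τ+346/849·τ²+-1447/7641·τ³=45099/18112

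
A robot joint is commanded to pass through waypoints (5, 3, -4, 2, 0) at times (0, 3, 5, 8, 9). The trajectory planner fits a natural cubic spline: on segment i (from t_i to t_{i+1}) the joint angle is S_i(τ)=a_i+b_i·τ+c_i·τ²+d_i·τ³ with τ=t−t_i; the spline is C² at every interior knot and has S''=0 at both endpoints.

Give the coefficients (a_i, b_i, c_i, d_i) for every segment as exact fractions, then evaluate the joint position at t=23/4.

  seg 0: a=5 b=325/452 c=0 d=-1879/12204
  seg 1: a=3 b=-777/226 c=-1879/1356 d=1837/2712
  seg 2: a=-4 b=-289/339 c=908/339 d=-1757/3051
  seg 3: a=2 b=-112/339 c=-283/113 d=283/339
S(23/4) = -24413/7232

Δ: Δ0=-2/3, Δ1=-7/2, Δ2=2, Δ3=-2
row 1: diag=10, rhs=-17; c'=1/5, d'=-17/10
row 2: denom=10−2·1/5=48/5; d'=(33−2·-17/10)/(48/5)=91/24
row 3: denom=8−3·5/16=113/16; d'=(-24−3·91/24)/(113/16)=-566/113
back: M3=-566/113
back: M2=91/24−5/16·-566/113=1816/339
back: M1=-17/10−1/5·1816/339=-1879/678
M: M0=0, M1=-1879/678, M2=1816/339, M3=-566/113, M4=0
seg 0: a=5, c=M0/2=0, d=(M1−M0)/(6·3)=-1879/12204, b=Δ0−h0·(2M0+M1)/6=325/452
seg 1: a=3, c=M1/2=-1879/1356, d=(M2−M1)/(6·2)=1837/2712, b=Δ1−h1·(2M1+M2)/6=-777/226
seg 2: a=-4, c=M2/2=908/339, d=(M3−M2)/(6·3)=-1757/3051, b=Δ2−h2·(2M2+M3)/6=-289/339
seg 3: a=2, c=M3/2=-283/113, d=(M4−M3)/(6·1)=283/339, b=Δ3−h3·(2M3+M4)/6=-112/339
t_q=23/4 → seg 2, τ=3/4; S=-4+-289/339·τ+908/339·τ²+-1757/3051·τ³=-24413/7232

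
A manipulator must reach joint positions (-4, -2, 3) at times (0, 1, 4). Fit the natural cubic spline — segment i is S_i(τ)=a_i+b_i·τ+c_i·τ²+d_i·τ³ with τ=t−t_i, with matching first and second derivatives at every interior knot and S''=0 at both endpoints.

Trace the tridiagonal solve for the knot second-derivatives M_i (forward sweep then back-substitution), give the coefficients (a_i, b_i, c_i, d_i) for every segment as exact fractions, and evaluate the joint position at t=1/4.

  seg 0: a=-4 b=49/24 c=0 d=-1/24
  seg 1: a=-2 b=23/12 c=-1/8 d=1/72
S(1/4) = -1787/512

Δ: Δ0=2, Δ1=5/3
row 1: diag=8, rhs=-2; c'=3/8, d'=-1/4
back: M1=-1/4
M: M0=0, M1=-1/4, M2=0
seg 0: a=-4, c=M0/2=0, d=(M1−M0)/(6·1)=-1/24, b=Δ0−h0·(2M0+M1)/6=49/24
seg 1: a=-2, c=M1/2=-1/8, d=(M2−M1)/(6·3)=1/72, b=Δ1−h1·(2M1+M2)/6=23/12
t_q=1/4 → seg 0, τ=1/4; S=-4+49/24·τ+0·τ²+-1/24·τ³=-1787/512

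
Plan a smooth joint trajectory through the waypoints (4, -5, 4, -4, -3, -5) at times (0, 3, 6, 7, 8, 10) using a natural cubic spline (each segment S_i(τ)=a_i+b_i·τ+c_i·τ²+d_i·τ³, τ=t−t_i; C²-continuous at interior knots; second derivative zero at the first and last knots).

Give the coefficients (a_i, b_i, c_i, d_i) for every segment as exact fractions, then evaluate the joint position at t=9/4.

  seg 0: a=4 b=-3924/643 c=0 d=665/1929
  seg 1: a=-5 b=2061/643 c=1995/643 d=-2039/1929
  seg 2: a=4 b=-4320/643 c=-4122/643 d=3298/643
  seg 3: a=-4 b=-2670/643 c=5772/643 d=-2459/643
  seg 4: a=-3 b=1497/643 c=-1605/643 d=535/1286
S(9/4) = -238853/41152

Δ: Δ0=-3, Δ1=3, Δ2=-8, Δ3=1, Δ4=-1
row 1: diag=12, rhs=36; c'=1/4, d'=3
row 2: denom=8−3·1/4=29/4; d'=(-66−3·3)/(29/4)=-300/29
row 3: denom=4−1·4/29=112/29; d'=(54−1·-300/29)/(112/29)=933/56
row 4: denom=6−1·29/112=643/112; d'=(-12−1·933/56)/(643/112)=-3210/643
back: M4=-3210/643
back: M3=933/56−29/112·-3210/643=11544/643
back: M2=-300/29−4/29·11544/643=-8244/643
back: M1=3−1/4·-8244/643=3990/643
M: M0=0, M1=3990/643, M2=-8244/643, M3=11544/643, M4=-3210/643, M5=0
seg 0: a=4, c=M0/2=0, d=(M1−M0)/(6·3)=665/1929, b=Δ0−h0·(2M0+M1)/6=-3924/643
seg 1: a=-5, c=M1/2=1995/643, d=(M2−M1)/(6·3)=-2039/1929, b=Δ1−h1·(2M1+M2)/6=2061/643
seg 2: a=4, c=M2/2=-4122/643, d=(M3−M2)/(6·1)=3298/643, b=Δ2−h2·(2M2+M3)/6=-4320/643
seg 3: a=-4, c=M3/2=5772/643, d=(M4−M3)/(6·1)=-2459/643, b=Δ3−h3·(2M3+M4)/6=-2670/643
seg 4: a=-3, c=M4/2=-1605/643, d=(M5−M4)/(6·2)=535/1286, b=Δ4−h4·(2M4+M5)/6=1497/643
t_q=9/4 → seg 0, τ=9/4; S=4+-3924/643·τ+0·τ²+665/1929·τ³=-238853/41152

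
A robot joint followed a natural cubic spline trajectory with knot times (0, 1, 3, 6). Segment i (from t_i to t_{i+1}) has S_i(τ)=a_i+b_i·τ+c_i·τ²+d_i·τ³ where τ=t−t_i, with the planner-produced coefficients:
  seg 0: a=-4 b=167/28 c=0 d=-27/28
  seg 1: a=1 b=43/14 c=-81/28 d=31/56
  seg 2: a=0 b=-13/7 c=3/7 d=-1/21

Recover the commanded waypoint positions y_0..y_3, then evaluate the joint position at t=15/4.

y_0=-4 y_1=1 y_2=0 y_3=-3
S(15/4) = -75/64

y_0 = S_0(0) = a_0 = -4
y_1 = S_1(0) = a_1 = 1
y_2 = S_2(0) = a_2 = 0
y_3 = S_2(3) = -3
t_q=15/4 is in segment 2 (τ=3/4); S_2(τ)=-75/64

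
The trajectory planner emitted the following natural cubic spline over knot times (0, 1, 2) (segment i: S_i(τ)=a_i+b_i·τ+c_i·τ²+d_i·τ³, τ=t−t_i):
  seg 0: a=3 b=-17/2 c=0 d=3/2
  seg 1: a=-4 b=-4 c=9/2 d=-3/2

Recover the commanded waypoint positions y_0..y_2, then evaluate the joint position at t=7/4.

y_0=3 y_1=-4 y_2=-5
S(7/4) = -653/128

y_0 = S_0(0) = a_0 = 3
y_1 = S_1(0) = a_1 = -4
y_2 = S_1(1) = -5
t_q=7/4 is in segment 1 (τ=3/4); S_1(τ)=-653/128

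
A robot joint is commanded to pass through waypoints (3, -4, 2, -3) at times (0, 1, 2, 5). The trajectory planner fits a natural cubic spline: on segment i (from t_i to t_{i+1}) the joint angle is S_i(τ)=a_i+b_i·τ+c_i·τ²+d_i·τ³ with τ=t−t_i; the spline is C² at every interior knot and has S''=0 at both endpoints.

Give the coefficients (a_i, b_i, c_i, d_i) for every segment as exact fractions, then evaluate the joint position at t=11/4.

Δ: Δ0=-7, Δ1=6, Δ2=-5/3
row 1: diag=4, rhs=78; c'=1/4, d'=39/2
row 2: denom=8−1·1/4=31/4; d'=(-46−1·39/2)/(31/4)=-262/31
back: M2=-262/31
back: M1=39/2−1/4·-262/31=670/31
M: M0=0, M1=670/31, M2=-262/31, M3=0
seg 0: a=3, c=M0/2=0, d=(M1−M0)/(6·1)=335/93, b=Δ0−h0·(2M0+M1)/6=-986/93
seg 1: a=-4, c=M1/2=335/31, d=(M2−M1)/(6·1)=-466/93, b=Δ1−h1·(2M1+M2)/6=19/93
seg 2: a=2, c=M2/2=-131/31, d=(M3−M2)/(6·3)=131/279, b=Δ2−h2·(2M2+M3)/6=631/93
t_q=11/4 → seg 2, τ=3/4; S=2+631/93·τ+-131/31·τ²+131/279·τ³=9741/1984

  seg 0: a=3 b=-986/93 c=0 d=335/93
  seg 1: a=-4 b=19/93 c=335/31 d=-466/93
  seg 2: a=2 b=631/93 c=-131/31 d=131/279
S(11/4) = 9741/1984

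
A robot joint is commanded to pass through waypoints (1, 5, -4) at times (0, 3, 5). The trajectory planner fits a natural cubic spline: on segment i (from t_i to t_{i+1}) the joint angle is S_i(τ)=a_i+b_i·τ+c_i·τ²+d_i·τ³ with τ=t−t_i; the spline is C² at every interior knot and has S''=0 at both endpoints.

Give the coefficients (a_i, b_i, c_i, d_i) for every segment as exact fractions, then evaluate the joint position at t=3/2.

Δ: Δ0=4/3, Δ1=-9/2
row 1: diag=10, rhs=-35; c'=1/5, d'=-7/2
back: M1=-7/2
M: M0=0, M1=-7/2, M2=0
seg 0: a=1, c=M0/2=0, d=(M1−M0)/(6·3)=-7/36, b=Δ0−h0·(2M0+M1)/6=37/12
seg 1: a=5, c=M1/2=-7/4, d=(M2−M1)/(6·2)=7/24, b=Δ1−h1·(2M1+M2)/6=-13/6
t_q=3/2 → seg 0, τ=3/2; S=1+37/12·τ+0·τ²+-7/36·τ³=159/32

  seg 0: a=1 b=37/12 c=0 d=-7/36
  seg 1: a=5 b=-13/6 c=-7/4 d=7/24
S(3/2) = 159/32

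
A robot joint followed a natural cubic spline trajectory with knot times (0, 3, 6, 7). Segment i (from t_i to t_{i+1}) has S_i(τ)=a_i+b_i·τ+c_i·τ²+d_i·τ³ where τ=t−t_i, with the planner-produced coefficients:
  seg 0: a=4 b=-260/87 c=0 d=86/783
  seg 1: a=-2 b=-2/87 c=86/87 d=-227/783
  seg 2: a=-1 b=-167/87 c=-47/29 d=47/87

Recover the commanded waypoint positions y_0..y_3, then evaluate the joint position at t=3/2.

y_0=4 y_1=-2 y_2=-1 y_3=-4
S(3/2) = -13/116

y_0 = S_0(0) = a_0 = 4
y_1 = S_1(0) = a_1 = -2
y_2 = S_2(0) = a_2 = -1
y_3 = S_2(1) = -4
t_q=3/2 is in segment 0 (τ=3/2); S_0(τ)=-13/116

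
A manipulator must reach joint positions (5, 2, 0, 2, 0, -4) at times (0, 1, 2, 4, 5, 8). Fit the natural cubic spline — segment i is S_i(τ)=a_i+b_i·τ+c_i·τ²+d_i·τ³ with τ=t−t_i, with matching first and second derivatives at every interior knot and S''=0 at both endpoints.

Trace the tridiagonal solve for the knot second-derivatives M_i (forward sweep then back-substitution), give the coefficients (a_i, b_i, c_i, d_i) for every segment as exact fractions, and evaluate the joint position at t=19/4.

  seg 0: a=5 b=-8756/2859 c=0 d=179/2859
  seg 1: a=2 b=-8219/2859 c=179/953 d=1964/2859
  seg 2: a=0 b=-1253/2859 c=2143/953 d=-4373/5718
  seg 3: a=2 b=-1775/2859 c=-2230/953 d=2747/2859
  seg 4: a=0 b=-6914/2859 c=517/953 d=-517/8577
S(19/4) = 38027/60992

Δ: Δ0=-3, Δ1=-2, Δ2=1, Δ3=-2, Δ4=-4/3
row 1: diag=4, rhs=6; c'=1/4, d'=3/2
row 2: denom=6−1·1/4=23/4; d'=(18−1·3/2)/(23/4)=66/23
row 3: denom=6−2·8/23=122/23; d'=(-18−2·66/23)/(122/23)=-273/61
row 4: denom=8−1·23/122=953/122; d'=(4−1·-273/61)/(953/122)=1034/953
back: M4=1034/953
back: M3=-273/61−23/122·1034/953=-4460/953
back: M2=66/23−8/23·-4460/953=4286/953
back: M1=3/2−1/4·4286/953=358/953
M: M0=0, M1=358/953, M2=4286/953, M3=-4460/953, M4=1034/953, M5=0
seg 0: a=5, c=M0/2=0, d=(M1−M0)/(6·1)=179/2859, b=Δ0−h0·(2M0+M1)/6=-8756/2859
seg 1: a=2, c=M1/2=179/953, d=(M2−M1)/(6·1)=1964/2859, b=Δ1−h1·(2M1+M2)/6=-8219/2859
seg 2: a=0, c=M2/2=2143/953, d=(M3−M2)/(6·2)=-4373/5718, b=Δ2−h2·(2M2+M3)/6=-1253/2859
seg 3: a=2, c=M3/2=-2230/953, d=(M4−M3)/(6·1)=2747/2859, b=Δ3−h3·(2M3+M4)/6=-1775/2859
seg 4: a=0, c=M4/2=517/953, d=(M5−M4)/(6·3)=-517/8577, b=Δ4−h4·(2M4+M5)/6=-6914/2859
t_q=19/4 → seg 3, τ=3/4; S=2+-1775/2859·τ+-2230/953·τ²+2747/2859·τ³=38027/60992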